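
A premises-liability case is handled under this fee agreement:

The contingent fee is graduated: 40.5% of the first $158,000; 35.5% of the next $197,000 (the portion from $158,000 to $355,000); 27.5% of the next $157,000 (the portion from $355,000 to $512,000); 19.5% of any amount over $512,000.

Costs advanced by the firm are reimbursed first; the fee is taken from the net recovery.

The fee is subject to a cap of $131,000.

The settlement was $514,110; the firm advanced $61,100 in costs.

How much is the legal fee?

Fee base (net of costs): $514,110 − $61,100 = $453,010
First $158,000 at 40.5% = $63,990.00
Next $197,000 at 35.5% = $69,935.00
Remaining $98,010 at 27.5% = $26,952.75
Fee: $63,990.00 + $69,935.00 + $26,952.75 = $160,877.75
$160,877.75 exceeds the $131,000 cap, so the fee is capped at $131,000.00.

$131,000.00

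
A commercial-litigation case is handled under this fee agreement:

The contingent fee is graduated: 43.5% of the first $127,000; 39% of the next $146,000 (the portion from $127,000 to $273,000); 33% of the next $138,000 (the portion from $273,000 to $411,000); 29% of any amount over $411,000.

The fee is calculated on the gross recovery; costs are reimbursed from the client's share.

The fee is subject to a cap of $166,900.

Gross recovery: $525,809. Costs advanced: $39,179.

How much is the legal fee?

$166,900.00

Fee base is the gross recovery, $525,809; costs are reimbursed separately.
First $127,000 at 43.5% = $55,245.00
Next $146,000 at 39% = $56,940.00
Next $138,000 at 33% = $45,540.00
Remaining $114,809 at 29% = $33,294.61
Fee: $55,245.00 + $56,940.00 + $45,540.00 + $33,294.61 = $191,019.61
$191,019.61 exceeds the $166,900 cap, so the fee is capped at $166,900.00.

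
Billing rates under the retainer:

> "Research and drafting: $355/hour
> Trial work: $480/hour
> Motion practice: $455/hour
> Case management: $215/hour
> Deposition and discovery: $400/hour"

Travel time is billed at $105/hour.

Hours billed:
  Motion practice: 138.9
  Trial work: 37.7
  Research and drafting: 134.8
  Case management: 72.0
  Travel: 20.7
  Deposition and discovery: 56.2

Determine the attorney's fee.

Research and drafting: 134.8 × $355 = $47,854.00
Trial work: 37.7 × $480 = $18,096.00
Motion practice: 138.9 × $455 = $63,199.50
Case management: 72.0 × $215 = $15,480.00
Deposition and discovery: 56.2 × $400 = $22,480.00
Subtotal: $47,854.00 + $18,096.00 + $63,199.50 + $15,480.00 + $22,480.00 = $167,109.50
Travel: 20.7 × $105 = $2,173.50
Total: $167,109.50 + $2,173.50 = $169,283.00

$169,283.00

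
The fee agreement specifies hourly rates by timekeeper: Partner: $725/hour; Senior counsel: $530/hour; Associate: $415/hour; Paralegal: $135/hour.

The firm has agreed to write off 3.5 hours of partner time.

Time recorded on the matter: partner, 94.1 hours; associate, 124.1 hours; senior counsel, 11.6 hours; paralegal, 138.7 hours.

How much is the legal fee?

$142,059.00

Partner: 94.1 × $725 = $68,222.50
Senior counsel: 11.6 × $530 = $6,148.00
Associate: 124.1 × $415 = $51,501.50
Paralegal: 138.7 × $135 = $18,724.50
Subtotal: $144,596.50
Write-off: 3.5 × $725 = $2,537.50
Total: $144,596.50 − $2,537.50 = $142,059.00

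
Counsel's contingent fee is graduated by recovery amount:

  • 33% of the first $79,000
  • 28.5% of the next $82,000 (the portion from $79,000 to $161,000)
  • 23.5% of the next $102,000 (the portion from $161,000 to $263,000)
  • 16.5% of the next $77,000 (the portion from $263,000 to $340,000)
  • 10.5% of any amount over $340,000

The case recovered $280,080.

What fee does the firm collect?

$76,228.20

First $79,000 at 33% = $26,070.00
Next $82,000 at 28.5% = $23,370.00
Next $102,000 at 23.5% = $23,970.00
Remaining $17,080 at 16.5% = $2,818.20
Fee: $26,070.00 + $23,370.00 + $23,970.00 + $2,818.20 = $76,228.20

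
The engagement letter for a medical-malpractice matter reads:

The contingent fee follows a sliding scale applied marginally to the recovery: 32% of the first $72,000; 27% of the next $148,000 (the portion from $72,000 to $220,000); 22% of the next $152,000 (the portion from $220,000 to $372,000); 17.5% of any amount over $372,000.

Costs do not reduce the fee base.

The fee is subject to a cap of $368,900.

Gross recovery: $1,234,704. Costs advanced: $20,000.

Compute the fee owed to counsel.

Fee base is the gross recovery, $1,234,704; costs are reimbursed separately.
First $72,000 at 32% = $23,040.00
Next $148,000 at 27% = $39,960.00
Next $152,000 at 22% = $33,440.00
Remaining $862,704 at 17.5% = $150,973.20
Fee: $23,040.00 + $39,960.00 + $33,440.00 + $150,973.20 = $247,413.20
$247,413.20 is under the $368,900 cap.

$247,413.20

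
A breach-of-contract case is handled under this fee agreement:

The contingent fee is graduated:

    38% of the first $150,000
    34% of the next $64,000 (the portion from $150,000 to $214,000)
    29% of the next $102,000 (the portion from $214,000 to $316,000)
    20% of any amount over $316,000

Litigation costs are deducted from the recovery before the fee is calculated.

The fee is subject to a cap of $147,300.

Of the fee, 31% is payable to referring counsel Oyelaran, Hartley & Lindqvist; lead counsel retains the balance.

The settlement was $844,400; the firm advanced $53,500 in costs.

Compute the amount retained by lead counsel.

Fee base (net of costs): $844,400 − $53,500 = $790,900
First $150,000 at 38% = $57,000.00
Next $64,000 at 34% = $21,760.00
Next $102,000 at 29% = $29,580.00
Remaining $474,900 at 20% = $94,980.00
Fee: $57,000.00 + $21,760.00 + $29,580.00 + $94,980.00 = $203,320.00
$203,320.00 exceeds the $147,300 cap, so the fee is capped at $147,300.00.
Referral share: 31% of $147,300.00 = $45,663.00; lead counsel retains $147,300.00 − $45,663.00 = $101,637.00.

$101,637.00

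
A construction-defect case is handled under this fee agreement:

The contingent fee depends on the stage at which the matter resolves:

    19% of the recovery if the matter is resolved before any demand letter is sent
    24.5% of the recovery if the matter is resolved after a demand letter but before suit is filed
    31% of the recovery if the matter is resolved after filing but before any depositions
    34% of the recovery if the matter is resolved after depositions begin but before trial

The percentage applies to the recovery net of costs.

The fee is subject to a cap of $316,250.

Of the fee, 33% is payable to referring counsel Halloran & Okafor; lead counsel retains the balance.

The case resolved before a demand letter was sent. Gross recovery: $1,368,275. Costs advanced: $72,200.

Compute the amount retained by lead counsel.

$164,990.35

Fee base (net of costs): $1,368,275 − $72,200 = $1,296,075
The matter resolved before a demand letter was sent, so the 19% rate applies.
$1,296,075 × 19% = $246,254.25
$246,254.25 is under the $316,250 cap.
Referral share: 33% of $246,254.25 = $81,263.90; lead counsel retains $246,254.25 − $81,263.90 = $164,990.35.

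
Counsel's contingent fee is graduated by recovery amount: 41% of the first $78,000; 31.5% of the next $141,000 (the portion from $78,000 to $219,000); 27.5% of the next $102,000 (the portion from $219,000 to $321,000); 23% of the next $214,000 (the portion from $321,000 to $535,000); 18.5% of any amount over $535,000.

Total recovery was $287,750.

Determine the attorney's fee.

First $78,000 at 41% = $31,980.00
Next $141,000 at 31.5% = $44,415.00
Remaining $68,750 at 27.5% = $18,906.25
Fee: $31,980.00 + $44,415.00 + $18,906.25 = $95,301.25

$95,301.25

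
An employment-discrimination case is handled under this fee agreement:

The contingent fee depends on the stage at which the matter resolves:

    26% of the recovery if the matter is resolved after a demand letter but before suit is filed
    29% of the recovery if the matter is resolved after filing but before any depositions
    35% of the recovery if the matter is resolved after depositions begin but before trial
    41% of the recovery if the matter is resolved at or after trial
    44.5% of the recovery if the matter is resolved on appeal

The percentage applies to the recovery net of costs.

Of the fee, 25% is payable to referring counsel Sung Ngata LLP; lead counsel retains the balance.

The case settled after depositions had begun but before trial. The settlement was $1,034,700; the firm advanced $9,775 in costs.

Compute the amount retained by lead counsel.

Fee base (net of costs): $1,034,700 − $9,775 = $1,024,925
The matter settled after depositions had begun but before trial, so the 35% rate applies.
$1,024,925 × 35% = $358,723.75
Referral share: 25% of $358,723.75 = $89,680.94; lead counsel retains $358,723.75 − $89,680.94 = $269,042.81.

$269,042.81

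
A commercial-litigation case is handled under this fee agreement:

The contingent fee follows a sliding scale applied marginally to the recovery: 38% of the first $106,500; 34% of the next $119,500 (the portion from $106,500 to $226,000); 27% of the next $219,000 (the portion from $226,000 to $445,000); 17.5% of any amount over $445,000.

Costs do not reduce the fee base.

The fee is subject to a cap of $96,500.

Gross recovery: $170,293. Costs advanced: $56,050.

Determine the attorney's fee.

$62,159.62

Fee base is the gross recovery, $170,293; costs are reimbursed separately.
First $106,500 at 38% = $40,470.00
Remaining $63,793 at 34% = $21,689.62
Fee: $40,470.00 + $21,689.62 = $62,159.62
$62,159.62 is under the $96,500 cap.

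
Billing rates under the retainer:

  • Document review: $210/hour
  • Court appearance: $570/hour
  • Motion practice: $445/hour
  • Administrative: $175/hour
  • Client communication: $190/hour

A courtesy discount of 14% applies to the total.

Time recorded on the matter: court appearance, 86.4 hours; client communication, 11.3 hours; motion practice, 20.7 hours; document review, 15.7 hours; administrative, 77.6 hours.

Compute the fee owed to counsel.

$66,635.81

Document review: 15.7 × $210 = $3,297.00
Court appearance: 86.4 × $570 = $49,248.00
Motion practice: 20.7 × $445 = $9,211.50
Administrative: 77.6 × $175 = $13,580.00
Client communication: 11.3 × $190 = $2,147.00
Subtotal: $77,483.50
Less 14% discount: −$10,847.69
Total: $77,483.50 − $10,847.69 = $66,635.81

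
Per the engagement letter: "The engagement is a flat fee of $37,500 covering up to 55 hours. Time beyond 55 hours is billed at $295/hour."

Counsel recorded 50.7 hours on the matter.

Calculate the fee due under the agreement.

50.7 hours is within the 55-hour scope; only the flat fee applies.

$37,500.00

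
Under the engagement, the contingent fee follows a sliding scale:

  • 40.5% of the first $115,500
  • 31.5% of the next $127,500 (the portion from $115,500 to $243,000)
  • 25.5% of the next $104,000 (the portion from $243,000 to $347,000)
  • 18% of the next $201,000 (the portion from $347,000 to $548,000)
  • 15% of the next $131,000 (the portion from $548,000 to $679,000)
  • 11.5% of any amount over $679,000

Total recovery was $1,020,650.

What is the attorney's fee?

$208,579.75

First $115,500 at 40.5% = $46,777.50
Next $127,500 at 31.5% = $40,162.50
Next $104,000 at 25.5% = $26,520.00
Next $201,000 at 18% = $36,180.00
Next $131,000 at 15% = $19,650.00
Remaining $341,650 at 11.5% = $39,289.75
Fee: $46,777.50 + $40,162.50 + $26,520.00 + $36,180.00 + $19,650.00 + $39,289.75 = $208,579.75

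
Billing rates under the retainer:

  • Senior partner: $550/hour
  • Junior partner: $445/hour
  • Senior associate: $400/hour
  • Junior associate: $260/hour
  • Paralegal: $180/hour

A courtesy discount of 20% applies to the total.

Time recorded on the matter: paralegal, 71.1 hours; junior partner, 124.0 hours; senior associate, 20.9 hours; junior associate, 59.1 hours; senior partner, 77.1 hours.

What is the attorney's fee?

Senior partner: 77.1 × $550 = $42,405.00
Junior partner: 124.0 × $445 = $55,180.00
Senior associate: 20.9 × $400 = $8,360.00
Junior associate: 59.1 × $260 = $15,366.00
Paralegal: 71.1 × $180 = $12,798.00
Subtotal: $134,109.00
Less 20% discount: −$26,821.80
Total: $134,109.00 − $26,821.80 = $107,287.20

$107,287.20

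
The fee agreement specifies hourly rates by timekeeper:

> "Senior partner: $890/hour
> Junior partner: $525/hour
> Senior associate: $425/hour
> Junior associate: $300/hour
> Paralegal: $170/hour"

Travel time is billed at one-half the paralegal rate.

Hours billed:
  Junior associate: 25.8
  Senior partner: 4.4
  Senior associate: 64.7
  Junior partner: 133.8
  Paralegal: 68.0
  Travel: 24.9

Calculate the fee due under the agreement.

$123,075.00

Senior partner: 4.4 × $890 = $3,916.00
Junior partner: 133.8 × $525 = $70,245.00
Senior associate: 64.7 × $425 = $27,497.50
Junior associate: 25.8 × $300 = $7,740.00
Paralegal: 68.0 × $170 = $11,560.00
Subtotal: $3,916.00 + $70,245.00 + $27,497.50 + $7,740.00 + $11,560.00 = $120,958.50
Travel: 24.9 × ($170 ÷ 2) = 24.9 × $85.00 = $2,116.50
Total: $120,958.50 + $2,116.50 = $123,075.00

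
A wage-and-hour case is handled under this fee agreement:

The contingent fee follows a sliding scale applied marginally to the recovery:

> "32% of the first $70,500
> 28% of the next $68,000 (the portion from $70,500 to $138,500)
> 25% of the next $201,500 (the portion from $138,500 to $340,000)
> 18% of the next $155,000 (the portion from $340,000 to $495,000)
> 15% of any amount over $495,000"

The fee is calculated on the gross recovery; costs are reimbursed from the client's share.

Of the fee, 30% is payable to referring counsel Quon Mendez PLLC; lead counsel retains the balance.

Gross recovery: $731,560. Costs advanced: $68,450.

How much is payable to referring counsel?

Fee base is the gross recovery, $731,560; costs are reimbursed separately.
First $70,500 at 32% = $22,560.00
Next $68,000 at 28% = $19,040.00
Next $201,500 at 25% = $50,375.00
Next $155,000 at 18% = $27,900.00
Remaining $236,560 at 15% = $35,484.00
Fee: $22,560.00 + $19,040.00 + $50,375.00 + $27,900.00 + $35,484.00 = $155,359.00
Referral share: 30% of $155,359.00 = $46,607.70; lead counsel retains $155,359.00 − $46,607.70 = $108,751.30.

$46,607.70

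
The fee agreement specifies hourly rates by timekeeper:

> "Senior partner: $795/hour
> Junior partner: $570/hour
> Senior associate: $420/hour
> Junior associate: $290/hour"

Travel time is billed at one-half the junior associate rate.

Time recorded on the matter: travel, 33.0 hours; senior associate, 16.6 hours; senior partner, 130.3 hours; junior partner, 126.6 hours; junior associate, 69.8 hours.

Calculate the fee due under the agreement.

$207,749.50

Senior partner: 130.3 × $795 = $103,588.50
Junior partner: 126.6 × $570 = $72,162.00
Senior associate: 16.6 × $420 = $6,972.00
Junior associate: 69.8 × $290 = $20,242.00
Subtotal: $103,588.50 + $72,162.00 + $6,972.00 + $20,242.00 = $202,964.50
Travel: 33.0 × ($290 ÷ 2) = 33.0 × $145.00 = $4,785.00
Total: $202,964.50 + $4,785.00 = $207,749.50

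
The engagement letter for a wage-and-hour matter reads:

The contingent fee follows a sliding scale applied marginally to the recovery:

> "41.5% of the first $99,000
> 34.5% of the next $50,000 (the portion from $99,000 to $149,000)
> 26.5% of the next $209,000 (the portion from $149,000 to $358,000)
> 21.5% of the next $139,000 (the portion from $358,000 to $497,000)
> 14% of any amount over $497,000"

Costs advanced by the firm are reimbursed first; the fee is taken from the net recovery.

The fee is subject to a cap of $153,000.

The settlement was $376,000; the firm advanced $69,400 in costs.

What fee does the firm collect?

Fee base (net of costs): $376,000 − $69,400 = $306,600
First $99,000 at 41.5% = $41,085.00
Next $50,000 at 34.5% = $17,250.00
Remaining $157,600 at 26.5% = $41,764.00
Fee: $41,085.00 + $17,250.00 + $41,764.00 = $100,099.00
$100,099.00 is under the $153,000 cap.

$100,099.00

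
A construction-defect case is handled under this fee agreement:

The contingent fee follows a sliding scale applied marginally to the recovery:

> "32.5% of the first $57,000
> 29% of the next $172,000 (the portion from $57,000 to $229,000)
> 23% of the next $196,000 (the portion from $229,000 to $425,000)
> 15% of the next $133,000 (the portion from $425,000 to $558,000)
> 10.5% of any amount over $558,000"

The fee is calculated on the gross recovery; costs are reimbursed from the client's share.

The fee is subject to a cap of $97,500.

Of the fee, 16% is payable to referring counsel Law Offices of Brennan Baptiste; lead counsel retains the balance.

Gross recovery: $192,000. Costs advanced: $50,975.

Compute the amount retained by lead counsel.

$48,447.00

Fee base is the gross recovery, $192,000; costs are reimbursed separately.
First $57,000 at 32.5% = $18,525.00
Remaining $135,000 at 29% = $39,150.00
Fee: $18,525.00 + $39,150.00 = $57,675.00
$57,675.00 is under the $97,500 cap.
Referral share: 16% of $57,675.00 = $9,228.00; lead counsel retains $57,675.00 − $9,228.00 = $48,447.00.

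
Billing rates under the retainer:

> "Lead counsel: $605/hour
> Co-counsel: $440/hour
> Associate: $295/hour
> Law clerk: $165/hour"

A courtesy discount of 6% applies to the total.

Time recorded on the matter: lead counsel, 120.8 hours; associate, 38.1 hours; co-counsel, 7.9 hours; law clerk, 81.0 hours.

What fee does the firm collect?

$95,094.63

Lead counsel: 120.8 × $605 = $73,084.00
Co-counsel: 7.9 × $440 = $3,476.00
Associate: 38.1 × $295 = $11,239.50
Law clerk: 81.0 × $165 = $13,365.00
Subtotal: $101,164.50
Less 6% discount: −$6,069.87
Total: $101,164.50 − $6,069.87 = $95,094.63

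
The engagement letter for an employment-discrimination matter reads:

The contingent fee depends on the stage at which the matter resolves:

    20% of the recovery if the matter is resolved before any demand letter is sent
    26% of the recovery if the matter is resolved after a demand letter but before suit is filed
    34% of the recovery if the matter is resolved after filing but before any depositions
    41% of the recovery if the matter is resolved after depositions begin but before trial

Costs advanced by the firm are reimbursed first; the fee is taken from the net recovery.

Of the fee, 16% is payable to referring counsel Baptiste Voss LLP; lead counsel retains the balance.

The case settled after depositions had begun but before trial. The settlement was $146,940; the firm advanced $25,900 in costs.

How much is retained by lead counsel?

$41,686.18

Fee base (net of costs): $146,940 − $25,900 = $121,040
The matter settled after depositions had begun but before trial, so the 41% rate applies.
$121,040 × 41% = $49,626.40
Referral share: 16% of $49,626.40 = $7,940.22; lead counsel retains $49,626.40 − $7,940.22 = $41,686.18.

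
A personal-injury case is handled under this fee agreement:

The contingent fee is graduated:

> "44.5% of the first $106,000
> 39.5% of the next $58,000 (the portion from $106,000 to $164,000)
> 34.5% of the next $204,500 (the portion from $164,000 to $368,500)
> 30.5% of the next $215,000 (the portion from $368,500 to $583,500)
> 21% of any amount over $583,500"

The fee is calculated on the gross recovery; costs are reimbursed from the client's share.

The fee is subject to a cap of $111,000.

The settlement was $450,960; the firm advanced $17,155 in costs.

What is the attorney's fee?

Fee base is the gross recovery, $450,960; costs are reimbursed separately.
First $106,000 at 44.5% = $47,170.00
Next $58,000 at 39.5% = $22,910.00
Next $204,500 at 34.5% = $70,552.50
Remaining $82,460 at 30.5% = $25,150.30
Fee: $47,170.00 + $22,910.00 + $70,552.50 + $25,150.30 = $165,782.80
$165,782.80 exceeds the $111,000 cap, so the fee is capped at $111,000.00.

$111,000.00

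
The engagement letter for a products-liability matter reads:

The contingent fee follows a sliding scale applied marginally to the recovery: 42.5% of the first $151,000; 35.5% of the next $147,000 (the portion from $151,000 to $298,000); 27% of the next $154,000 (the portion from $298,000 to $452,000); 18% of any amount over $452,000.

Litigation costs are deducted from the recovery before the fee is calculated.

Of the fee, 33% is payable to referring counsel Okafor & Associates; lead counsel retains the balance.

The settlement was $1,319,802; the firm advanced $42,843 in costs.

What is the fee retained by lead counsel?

Fee base (net of costs): $1,319,802 − $42,843 = $1,276,959
First $151,000 at 42.5% = $64,175.00
Next $147,000 at 35.5% = $52,185.00
Next $154,000 at 27% = $41,580.00
Remaining $824,959 at 18% = $148,492.62
Fee: $64,175.00 + $52,185.00 + $41,580.00 + $148,492.62 = $306,432.62
Referral share: 33% of $306,432.62 = $101,122.76; lead counsel retains $306,432.62 − $101,122.76 = $205,309.86.

$205,309.86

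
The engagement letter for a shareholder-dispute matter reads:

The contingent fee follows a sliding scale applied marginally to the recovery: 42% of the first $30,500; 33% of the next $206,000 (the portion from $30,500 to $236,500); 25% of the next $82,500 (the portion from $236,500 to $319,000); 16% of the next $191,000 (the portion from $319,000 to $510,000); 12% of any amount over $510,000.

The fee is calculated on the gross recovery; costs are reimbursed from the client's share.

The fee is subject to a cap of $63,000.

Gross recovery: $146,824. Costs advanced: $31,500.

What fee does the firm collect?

$51,196.92

Fee base is the gross recovery, $146,824; costs are reimbursed separately.
First $30,500 at 42% = $12,810.00
Remaining $116,324 at 33% = $38,386.92
Fee: $12,810.00 + $38,386.92 = $51,196.92
$51,196.92 is under the $63,000 cap.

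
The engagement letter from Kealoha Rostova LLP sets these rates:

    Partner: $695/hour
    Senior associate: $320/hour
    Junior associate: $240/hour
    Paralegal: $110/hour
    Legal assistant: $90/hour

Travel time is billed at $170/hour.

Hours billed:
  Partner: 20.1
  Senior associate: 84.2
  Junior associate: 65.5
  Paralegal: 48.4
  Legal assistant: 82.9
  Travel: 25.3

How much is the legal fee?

Partner: 20.1 × $695 = $13,969.50
Senior associate: 84.2 × $320 = $26,944.00
Junior associate: 65.5 × $240 = $15,720.00
Paralegal: 48.4 × $110 = $5,324.00
Legal assistant: 82.9 × $90 = $7,461.00
Subtotal: $13,969.50 + $26,944.00 + $15,720.00 + $5,324.00 + $7,461.00 = $69,418.50
Travel: 25.3 × $170 = $4,301.00
Total: $69,418.50 + $4,301.00 = $73,719.50

$73,719.50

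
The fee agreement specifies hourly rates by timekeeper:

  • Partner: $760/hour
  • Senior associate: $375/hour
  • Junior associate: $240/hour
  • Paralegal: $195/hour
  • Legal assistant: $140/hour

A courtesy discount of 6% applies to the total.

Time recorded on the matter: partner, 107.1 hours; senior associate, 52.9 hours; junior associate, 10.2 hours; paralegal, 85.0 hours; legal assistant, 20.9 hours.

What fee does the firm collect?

$115,791.55

Partner: 107.1 × $760 = $81,396.00
Senior associate: 52.9 × $375 = $19,837.50
Junior associate: 10.2 × $240 = $2,448.00
Paralegal: 85.0 × $195 = $16,575.00
Legal assistant: 20.9 × $140 = $2,926.00
Subtotal: $123,182.50
Less 6% discount: −$7,390.95
Total: $123,182.50 − $7,390.95 = $115,791.55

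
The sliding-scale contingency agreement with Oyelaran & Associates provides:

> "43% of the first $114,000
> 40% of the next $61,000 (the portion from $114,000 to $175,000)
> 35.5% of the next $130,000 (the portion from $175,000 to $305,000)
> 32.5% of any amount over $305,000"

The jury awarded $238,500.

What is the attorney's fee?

$95,962.50

First $114,000 at 43% = $49,020.00
Next $61,000 at 40% = $24,400.00
Remaining $63,500 at 35.5% = $22,542.50
Fee: $49,020.00 + $24,400.00 + $22,542.50 = $95,962.50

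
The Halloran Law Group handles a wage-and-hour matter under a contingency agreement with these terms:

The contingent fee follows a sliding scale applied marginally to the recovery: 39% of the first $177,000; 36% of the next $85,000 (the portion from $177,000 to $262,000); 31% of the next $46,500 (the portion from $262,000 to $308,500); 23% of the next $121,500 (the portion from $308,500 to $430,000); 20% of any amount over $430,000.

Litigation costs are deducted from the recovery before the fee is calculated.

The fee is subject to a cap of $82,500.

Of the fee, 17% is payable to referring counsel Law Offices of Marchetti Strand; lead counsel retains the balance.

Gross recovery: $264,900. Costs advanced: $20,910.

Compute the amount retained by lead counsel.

Fee base (net of costs): $264,900 − $20,910 = $243,990
First $177,000 at 39% = $69,030.00
Remaining $66,990 at 36% = $24,116.40
Fee: $69,030.00 + $24,116.40 = $93,146.40
$93,146.40 exceeds the $82,500 cap, so the fee is capped at $82,500.00.
Referral share: 17% of $82,500.00 = $14,025.00; lead counsel retains $82,500.00 − $14,025.00 = $68,475.00.

$68,475.00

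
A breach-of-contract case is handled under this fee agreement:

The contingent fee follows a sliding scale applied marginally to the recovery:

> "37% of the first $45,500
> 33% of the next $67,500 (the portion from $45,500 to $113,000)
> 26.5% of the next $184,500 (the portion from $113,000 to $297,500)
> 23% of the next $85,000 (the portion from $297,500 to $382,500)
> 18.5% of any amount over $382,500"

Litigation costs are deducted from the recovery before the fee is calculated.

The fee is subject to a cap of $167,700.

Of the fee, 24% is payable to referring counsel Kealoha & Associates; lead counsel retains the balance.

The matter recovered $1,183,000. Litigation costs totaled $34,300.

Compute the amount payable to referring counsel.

$40,248.00

Fee base (net of costs): $1,183,000 − $34,300 = $1,148,700
First $45,500 at 37% = $16,835.00
Next $67,500 at 33% = $22,275.00
Next $184,500 at 26.5% = $48,892.50
Next $85,000 at 23% = $19,550.00
Remaining $766,200 at 18.5% = $141,747.00
Fee: $16,835.00 + $22,275.00 + $48,892.50 + $19,550.00 + $141,747.00 = $249,299.50
$249,299.50 exceeds the $167,700 cap, so the fee is capped at $167,700.00.
Referral share: 24% of $167,700.00 = $40,248.00; lead counsel retains $167,700.00 − $40,248.00 = $127,452.00.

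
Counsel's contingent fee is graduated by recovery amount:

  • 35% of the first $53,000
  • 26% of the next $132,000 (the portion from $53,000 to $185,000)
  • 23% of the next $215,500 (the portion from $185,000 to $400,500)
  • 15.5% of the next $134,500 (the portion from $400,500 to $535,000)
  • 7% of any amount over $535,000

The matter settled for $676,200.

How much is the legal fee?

First $53,000 at 35% = $18,550.00
Next $132,000 at 26% = $34,320.00
Next $215,500 at 23% = $49,565.00
Next $134,500 at 15.5% = $20,847.50
Remaining $141,200 at 7% = $9,884.00
Fee: $18,550.00 + $34,320.00 + $49,565.00 + $20,847.50 + $9,884.00 = $133,166.50

$133,166.50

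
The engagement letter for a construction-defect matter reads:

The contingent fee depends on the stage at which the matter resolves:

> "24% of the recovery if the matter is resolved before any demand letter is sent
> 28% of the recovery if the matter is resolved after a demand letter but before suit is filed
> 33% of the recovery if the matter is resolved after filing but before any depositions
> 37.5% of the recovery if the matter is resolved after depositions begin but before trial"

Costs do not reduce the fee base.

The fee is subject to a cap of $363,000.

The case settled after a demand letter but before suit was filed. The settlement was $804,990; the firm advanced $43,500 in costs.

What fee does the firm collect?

$225,397.20

Fee base is the gross recovery, $804,990; costs are reimbursed separately.
The matter settled after a demand letter but before suit was filed, so the 28% rate applies.
$804,990 × 28% = $225,397.20
$225,397.20 is under the $363,000 cap.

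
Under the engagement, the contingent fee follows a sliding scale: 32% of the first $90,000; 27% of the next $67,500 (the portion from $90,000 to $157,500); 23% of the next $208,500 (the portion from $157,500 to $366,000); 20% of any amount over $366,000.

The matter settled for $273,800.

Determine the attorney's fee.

$73,774.00

First $90,000 at 32% = $28,800.00
Next $67,500 at 27% = $18,225.00
Remaining $116,300 at 23% = $26,749.00
Fee: $28,800.00 + $18,225.00 + $26,749.00 = $73,774.00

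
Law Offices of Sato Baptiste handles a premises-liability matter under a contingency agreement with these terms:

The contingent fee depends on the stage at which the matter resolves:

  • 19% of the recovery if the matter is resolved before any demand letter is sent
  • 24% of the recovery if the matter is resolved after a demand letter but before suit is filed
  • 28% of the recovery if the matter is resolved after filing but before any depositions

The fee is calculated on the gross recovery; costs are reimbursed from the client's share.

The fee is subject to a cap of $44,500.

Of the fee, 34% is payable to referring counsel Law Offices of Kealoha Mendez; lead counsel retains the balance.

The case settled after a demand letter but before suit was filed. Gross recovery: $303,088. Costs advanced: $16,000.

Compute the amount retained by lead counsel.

$29,370.00

Fee base is the gross recovery, $303,088; costs are reimbursed separately.
The matter settled after a demand letter but before suit was filed, so the 24% rate applies.
$303,088 × 24% = $72,741.12
$72,741.12 exceeds the $44,500 cap, so the fee is capped at $44,500.00.
Referral share: 34% of $44,500.00 = $15,130.00; lead counsel retains $44,500.00 − $15,130.00 = $29,370.00.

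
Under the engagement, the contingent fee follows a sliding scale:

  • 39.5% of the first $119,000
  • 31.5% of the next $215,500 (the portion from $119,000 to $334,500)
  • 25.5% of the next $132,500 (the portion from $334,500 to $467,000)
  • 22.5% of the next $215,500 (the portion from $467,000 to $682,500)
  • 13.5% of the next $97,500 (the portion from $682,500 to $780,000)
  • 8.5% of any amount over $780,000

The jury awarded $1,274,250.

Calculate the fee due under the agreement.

First $119,000 at 39.5% = $47,005.00
Next $215,500 at 31.5% = $67,882.50
Next $132,500 at 25.5% = $33,787.50
Next $215,500 at 22.5% = $48,487.50
Next $97,500 at 13.5% = $13,162.50
Remaining $494,250 at 8.5% = $42,011.25
Fee: $47,005.00 + $67,882.50 + $33,787.50 + $48,487.50 + $13,162.50 + $42,011.25 = $252,336.25

$252,336.25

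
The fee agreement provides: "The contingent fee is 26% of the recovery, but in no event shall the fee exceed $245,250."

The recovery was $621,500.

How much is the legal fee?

$161,590.00

26% of $621,500 = $161,590.00
That is under the $245,250 cap.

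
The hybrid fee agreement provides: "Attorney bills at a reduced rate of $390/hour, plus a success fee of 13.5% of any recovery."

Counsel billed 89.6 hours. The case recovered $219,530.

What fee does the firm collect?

$64,580.55

Hourly: 89.6 × $390 = $34,944.00
Success fee: 13.5% of $219,530 = $29,636.55
Total: $34,944.00 + $29,636.55 = $64,580.55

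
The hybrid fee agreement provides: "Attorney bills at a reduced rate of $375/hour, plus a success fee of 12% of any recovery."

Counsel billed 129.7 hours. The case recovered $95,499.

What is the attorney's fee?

Hourly: 129.7 × $375 = $48,637.50
Success fee: 12% of $95,499 = $11,459.88
Total: $48,637.50 + $11,459.88 = $60,097.38

$60,097.38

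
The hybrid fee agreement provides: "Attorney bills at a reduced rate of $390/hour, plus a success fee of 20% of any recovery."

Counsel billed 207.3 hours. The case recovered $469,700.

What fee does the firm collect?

Hourly: 207.3 × $390 = $80,847.00
Success fee: 20% of $469,700 = $93,940.00
Total: $80,847.00 + $93,940.00 = $174,787.00

$174,787.00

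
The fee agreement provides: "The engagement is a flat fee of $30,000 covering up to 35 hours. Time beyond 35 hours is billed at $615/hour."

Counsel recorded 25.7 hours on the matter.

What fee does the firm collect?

25.7 hours is within the 35-hour scope; only the flat fee applies.

$30,000.00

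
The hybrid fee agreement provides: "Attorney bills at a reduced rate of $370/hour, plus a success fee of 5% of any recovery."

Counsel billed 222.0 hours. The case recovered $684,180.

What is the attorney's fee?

Hourly: 222.0 × $370 = $82,140.00
Success fee: 5% of $684,180 = $34,209.00
Total: $82,140.00 + $34,209.00 = $116,349.00

$116,349.00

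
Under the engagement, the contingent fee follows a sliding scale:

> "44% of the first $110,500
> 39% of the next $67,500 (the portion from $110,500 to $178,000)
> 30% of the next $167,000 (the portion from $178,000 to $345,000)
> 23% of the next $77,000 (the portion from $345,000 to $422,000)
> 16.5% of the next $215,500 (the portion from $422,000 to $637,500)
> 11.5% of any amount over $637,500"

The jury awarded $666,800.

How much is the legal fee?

$181,682.00

First $110,500 at 44% = $48,620.00
Next $67,500 at 39% = $26,325.00
Next $167,000 at 30% = $50,100.00
Next $77,000 at 23% = $17,710.00
Next $215,500 at 16.5% = $35,557.50
Remaining $29,300 at 11.5% = $3,369.50
Fee: $48,620.00 + $26,325.00 + $50,100.00 + $17,710.00 + $35,557.50 + $3,369.50 = $181,682.00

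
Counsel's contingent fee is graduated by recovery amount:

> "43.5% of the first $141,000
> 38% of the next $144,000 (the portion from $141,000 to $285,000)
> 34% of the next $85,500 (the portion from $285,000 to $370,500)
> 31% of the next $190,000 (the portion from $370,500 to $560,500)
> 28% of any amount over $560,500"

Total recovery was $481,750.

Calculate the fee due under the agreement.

First $141,000 at 43.5% = $61,335.00
Next $144,000 at 38% = $54,720.00
Next $85,500 at 34% = $29,070.00
Remaining $111,250 at 31% = $34,487.50
Fee: $61,335.00 + $54,720.00 + $29,070.00 + $34,487.50 = $179,612.50

$179,612.50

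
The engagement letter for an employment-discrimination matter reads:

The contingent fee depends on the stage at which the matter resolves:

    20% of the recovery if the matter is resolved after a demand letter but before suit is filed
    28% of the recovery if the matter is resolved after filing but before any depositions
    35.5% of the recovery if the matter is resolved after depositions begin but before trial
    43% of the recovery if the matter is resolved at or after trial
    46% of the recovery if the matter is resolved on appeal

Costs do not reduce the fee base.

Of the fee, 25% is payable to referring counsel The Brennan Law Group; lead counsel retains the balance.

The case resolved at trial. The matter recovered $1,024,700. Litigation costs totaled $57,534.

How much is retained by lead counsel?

Fee base is the gross recovery, $1,024,700; costs are reimbursed separately.
The matter resolved at trial, so the 43% rate applies.
$1,024,700 × 43% = $440,621.00
Referral share: 25% of $440,621.00 = $110,155.25; lead counsel retains $440,621.00 − $110,155.25 = $330,465.75.

$330,465.75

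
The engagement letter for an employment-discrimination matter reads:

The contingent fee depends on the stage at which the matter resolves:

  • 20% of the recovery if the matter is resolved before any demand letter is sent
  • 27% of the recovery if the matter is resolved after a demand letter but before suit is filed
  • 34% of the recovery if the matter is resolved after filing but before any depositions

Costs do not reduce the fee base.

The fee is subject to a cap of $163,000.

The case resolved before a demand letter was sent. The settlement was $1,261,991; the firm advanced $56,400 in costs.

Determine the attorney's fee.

Fee base is the gross recovery, $1,261,991; costs are reimbursed separately.
The matter resolved before a demand letter was sent, so the 20% rate applies.
$1,261,991 × 20% = $252,398.20
$252,398.20 exceeds the $163,000 cap, so the fee is capped at $163,000.00.

$163,000.00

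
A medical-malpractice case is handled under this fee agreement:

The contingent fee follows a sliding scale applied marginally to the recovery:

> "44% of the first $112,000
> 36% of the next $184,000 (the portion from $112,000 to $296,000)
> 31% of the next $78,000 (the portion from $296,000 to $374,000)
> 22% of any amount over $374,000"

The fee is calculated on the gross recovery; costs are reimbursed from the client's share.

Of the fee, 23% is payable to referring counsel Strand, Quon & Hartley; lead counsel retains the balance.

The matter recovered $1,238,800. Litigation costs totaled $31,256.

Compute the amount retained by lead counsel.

$254,066.12

Fee base is the gross recovery, $1,238,800; costs are reimbursed separately.
First $112,000 at 44% = $49,280.00
Next $184,000 at 36% = $66,240.00
Next $78,000 at 31% = $24,180.00
Remaining $864,800 at 22% = $190,256.00
Fee: $49,280.00 + $66,240.00 + $24,180.00 + $190,256.00 = $329,956.00
Referral share: 23% of $329,956.00 = $75,889.88; lead counsel retains $329,956.00 − $75,889.88 = $254,066.12.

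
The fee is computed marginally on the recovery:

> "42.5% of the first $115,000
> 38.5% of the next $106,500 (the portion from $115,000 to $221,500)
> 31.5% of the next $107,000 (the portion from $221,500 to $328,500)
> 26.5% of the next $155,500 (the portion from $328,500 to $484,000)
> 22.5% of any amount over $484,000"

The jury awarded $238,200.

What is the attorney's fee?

$95,138.00

First $115,000 at 42.5% = $48,875.00
Next $106,500 at 38.5% = $41,002.50
Remaining $16,700 at 31.5% = $5,260.50
Fee: $48,875.00 + $41,002.50 + $5,260.50 = $95,138.00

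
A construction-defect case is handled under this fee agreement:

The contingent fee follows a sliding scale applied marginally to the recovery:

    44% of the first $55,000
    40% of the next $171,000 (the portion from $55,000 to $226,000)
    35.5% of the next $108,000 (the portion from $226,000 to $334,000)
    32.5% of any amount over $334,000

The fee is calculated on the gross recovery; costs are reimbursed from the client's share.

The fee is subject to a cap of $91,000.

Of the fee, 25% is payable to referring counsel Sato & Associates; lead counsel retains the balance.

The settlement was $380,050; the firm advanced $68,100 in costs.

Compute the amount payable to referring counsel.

Fee base is the gross recovery, $380,050; costs are reimbursed separately.
First $55,000 at 44% = $24,200.00
Next $171,000 at 40% = $68,400.00
Next $108,000 at 35.5% = $38,340.00
Remaining $46,050 at 32.5% = $14,966.25
Fee: $24,200.00 + $68,400.00 + $38,340.00 + $14,966.25 = $145,906.25
$145,906.25 exceeds the $91,000 cap, so the fee is capped at $91,000.00.
Referral share: 25% of $91,000.00 = $22,750.00; lead counsel retains $91,000.00 − $22,750.00 = $68,250.00.

$22,750.00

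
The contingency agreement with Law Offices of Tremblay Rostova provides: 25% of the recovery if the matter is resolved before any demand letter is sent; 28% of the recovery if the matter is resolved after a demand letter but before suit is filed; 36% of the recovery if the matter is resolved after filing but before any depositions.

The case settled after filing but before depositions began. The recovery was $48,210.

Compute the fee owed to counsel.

The matter settled after filing but before depositions began, so the 36% rate applies.
$48,210 × 36% = $17,355.60

$17,355.60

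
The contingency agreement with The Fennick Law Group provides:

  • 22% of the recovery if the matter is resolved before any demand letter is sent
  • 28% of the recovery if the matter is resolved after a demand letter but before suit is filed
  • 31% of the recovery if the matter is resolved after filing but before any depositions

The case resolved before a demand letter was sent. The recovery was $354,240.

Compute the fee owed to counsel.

$77,932.80

The matter resolved before a demand letter was sent, so the 22% rate applies.
$354,240 × 22% = $77,932.80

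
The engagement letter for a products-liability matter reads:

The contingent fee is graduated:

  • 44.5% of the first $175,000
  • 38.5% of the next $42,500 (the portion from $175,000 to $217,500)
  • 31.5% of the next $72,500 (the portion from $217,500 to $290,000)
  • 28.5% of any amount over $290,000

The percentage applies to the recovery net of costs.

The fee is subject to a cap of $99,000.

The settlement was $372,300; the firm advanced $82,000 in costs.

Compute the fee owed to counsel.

Fee base (net of costs): $372,300 − $82,000 = $290,300
First $175,000 at 44.5% = $77,875.00
Next $42,500 at 38.5% = $16,362.50
Next $72,500 at 31.5% = $22,837.50
Remaining $300 at 28.5% = $85.50
Fee: $77,875.00 + $16,362.50 + $22,837.50 + $85.50 = $117,160.50
$117,160.50 exceeds the $99,000 cap, so the fee is capped at $99,000.00.

$99,000.00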